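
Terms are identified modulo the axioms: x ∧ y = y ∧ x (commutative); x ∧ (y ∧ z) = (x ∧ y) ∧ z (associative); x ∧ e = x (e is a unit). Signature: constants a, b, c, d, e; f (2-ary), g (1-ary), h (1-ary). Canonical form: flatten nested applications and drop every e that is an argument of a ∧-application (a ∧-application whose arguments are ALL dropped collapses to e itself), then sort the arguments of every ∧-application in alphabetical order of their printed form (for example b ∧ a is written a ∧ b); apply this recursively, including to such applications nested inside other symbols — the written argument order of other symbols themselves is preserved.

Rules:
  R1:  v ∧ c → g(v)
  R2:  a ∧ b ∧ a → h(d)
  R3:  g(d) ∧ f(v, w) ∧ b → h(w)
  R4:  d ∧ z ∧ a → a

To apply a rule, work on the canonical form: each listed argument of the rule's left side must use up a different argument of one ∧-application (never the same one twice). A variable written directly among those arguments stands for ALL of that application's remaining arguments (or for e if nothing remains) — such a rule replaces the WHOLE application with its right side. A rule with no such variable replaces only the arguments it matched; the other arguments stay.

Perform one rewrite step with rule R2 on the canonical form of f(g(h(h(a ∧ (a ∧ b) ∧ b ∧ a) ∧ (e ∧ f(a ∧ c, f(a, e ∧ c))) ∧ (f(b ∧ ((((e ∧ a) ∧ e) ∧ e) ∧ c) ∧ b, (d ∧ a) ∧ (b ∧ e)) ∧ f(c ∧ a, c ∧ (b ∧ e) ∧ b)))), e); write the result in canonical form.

Canonical form:  f(g(h(f(a ∧ b ∧ b ∧ c, a ∧ b ∧ d) ∧ f(a ∧ c, b ∧ b ∧ c) ∧ f(a ∧ c, f(a, c)) ∧ h(a ∧ a ∧ a ∧ b ∧ b))), e)
R2 matches:  uses a, a, b
Result:  f(g(h(f(a ∧ b ∧ b ∧ c, a ∧ b ∧ d) ∧ f(a ∧ c, b ∧ b ∧ c) ∧ f(a ∧ c, f(a, c)) ∧ h(a ∧ b ∧ h(d)))), e)

Answer: f(g(h(f(a ∧ b ∧ b ∧ c, a ∧ b ∧ d) ∧ f(a ∧ c, b ∧ b ∧ c) ∧ f(a ∧ c, f(a, c)) ∧ h(a ∧ b ∧ h(d)))), e)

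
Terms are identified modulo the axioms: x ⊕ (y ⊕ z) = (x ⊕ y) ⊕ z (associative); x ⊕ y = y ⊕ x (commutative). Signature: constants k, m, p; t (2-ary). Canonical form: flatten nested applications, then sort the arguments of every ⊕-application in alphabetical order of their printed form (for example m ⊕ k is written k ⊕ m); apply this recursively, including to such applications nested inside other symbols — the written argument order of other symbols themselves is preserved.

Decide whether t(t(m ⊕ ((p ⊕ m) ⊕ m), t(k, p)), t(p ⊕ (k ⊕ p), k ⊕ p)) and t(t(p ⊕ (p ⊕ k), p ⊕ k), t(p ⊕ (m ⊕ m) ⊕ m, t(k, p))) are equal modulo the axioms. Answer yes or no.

Answer: no — t(t(m ⊕ m ⊕ m ⊕ p, t(k, p)), t(k ⊕ p ⊕ p, k ⊕ p)) vs t(t(k ⊕ p ⊕ p, k ⊕ p), t(m ⊕ m ⊕ m ⊕ p, t(k, p)))

Derivation:
Left:  t(t(m ⊕ ((p ⊕ m) ⊕ m), t(k, p)), t(p ⊕ (k ⊕ p), k ⊕ p))
  Descend into:  m ⊕ ((p ⊕ m) ⊕ m)
  Flatten:  m ⊕ p ⊕ m ⊕ m
  Sort:  m ⊕ m ⊕ m ⊕ p
  Rebuild:  t(t(m ⊕ m ⊕ m ⊕ p, t(k, p)), t(k ⊕ p ⊕ p, k ⊕ p))
Right:  t(t(p ⊕ (p ⊕ k), p ⊕ k), t(p ⊕ (m ⊕ m) ⊕ m, t(k, p)))
  Work inside:  p ⊕ (m ⊕ m) ⊕ m
  Flatten:  p ⊕ m ⊕ m ⊕ m
  Sort arguments:  m ⊕ m ⊕ m ⊕ p
  Reassemble:  t(t(k ⊕ p ⊕ p, k ⊕ p), t(m ⊕ m ⊕ m ⊕ p, t(k, p)))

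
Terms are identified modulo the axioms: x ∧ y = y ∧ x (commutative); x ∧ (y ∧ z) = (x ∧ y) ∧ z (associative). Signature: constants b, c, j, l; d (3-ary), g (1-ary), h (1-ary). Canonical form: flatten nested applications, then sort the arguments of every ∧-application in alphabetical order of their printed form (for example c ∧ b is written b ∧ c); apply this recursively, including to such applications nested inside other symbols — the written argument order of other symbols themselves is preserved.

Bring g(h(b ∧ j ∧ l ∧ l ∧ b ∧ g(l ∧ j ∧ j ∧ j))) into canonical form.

Descend into:  b ∧ j ∧ l ∧ l ∧ b ∧ g(l ∧ j ∧ j ∧ j)
Canonicalize subterm:  g(l ∧ j ∧ j ∧ j)  →  g(j ∧ j ∧ j ∧ l)
Sort:  b ∧ b ∧ g(j ∧ j ∧ j ∧ l) ∧ j ∧ l ∧ l
Put back:  g(h(b ∧ b ∧ g(j ∧ j ∧ j ∧ l) ∧ j ∧ l ∧ l))

Answer: g(h(b ∧ b ∧ g(j ∧ j ∧ j ∧ l) ∧ j ∧ l ∧ l))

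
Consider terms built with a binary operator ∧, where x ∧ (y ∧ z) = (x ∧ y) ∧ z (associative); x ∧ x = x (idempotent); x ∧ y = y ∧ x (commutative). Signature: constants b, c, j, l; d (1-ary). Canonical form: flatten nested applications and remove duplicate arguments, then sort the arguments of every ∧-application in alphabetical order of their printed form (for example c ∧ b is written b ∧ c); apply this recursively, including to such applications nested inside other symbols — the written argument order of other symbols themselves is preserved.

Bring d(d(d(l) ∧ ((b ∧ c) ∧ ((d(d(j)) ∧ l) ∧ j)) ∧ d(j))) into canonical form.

Focus inside:  d(l) ∧ ((b ∧ c) ∧ ((d(d(j)) ∧ l) ∧ j)) ∧ d(j)
Flatten:  d(l) ∧ b ∧ c ∧ d(d(j)) ∧ l ∧ j ∧ d(j)
Order the arguments:  b ∧ c ∧ d(d(j)) ∧ d(j) ∧ d(l) ∧ j ∧ l
Put back:  d(d(b ∧ c ∧ d(d(j)) ∧ d(j) ∧ d(l) ∧ j ∧ l))

Answer: d(d(b ∧ c ∧ d(d(j)) ∧ d(j) ∧ d(l) ∧ j ∧ l))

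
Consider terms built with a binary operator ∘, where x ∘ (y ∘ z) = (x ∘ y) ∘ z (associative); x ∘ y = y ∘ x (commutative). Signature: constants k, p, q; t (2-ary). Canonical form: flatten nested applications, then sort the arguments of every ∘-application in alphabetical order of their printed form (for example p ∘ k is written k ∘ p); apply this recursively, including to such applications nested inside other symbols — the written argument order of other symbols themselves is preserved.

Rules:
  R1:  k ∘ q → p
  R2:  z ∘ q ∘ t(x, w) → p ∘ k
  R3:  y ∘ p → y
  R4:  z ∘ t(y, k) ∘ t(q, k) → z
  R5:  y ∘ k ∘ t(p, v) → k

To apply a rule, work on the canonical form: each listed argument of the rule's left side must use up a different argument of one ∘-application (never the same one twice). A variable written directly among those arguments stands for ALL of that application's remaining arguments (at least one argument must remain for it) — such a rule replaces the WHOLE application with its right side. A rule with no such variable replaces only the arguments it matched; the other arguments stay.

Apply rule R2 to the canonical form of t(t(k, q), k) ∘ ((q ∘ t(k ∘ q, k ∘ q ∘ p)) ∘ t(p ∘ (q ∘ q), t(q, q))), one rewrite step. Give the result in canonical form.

Canonical form:  q ∘ t(k ∘ q, k ∘ p ∘ q) ∘ t(p ∘ q ∘ q, t(q, q)) ∘ t(t(k, q), k)
Match R2:  consume q, t(k ∘ q, k ∘ p ∘ q);  w := k ∘ p ∘ q, x := k ∘ q, z := t(p ∘ q ∘ q, t(q, q)) ∘ t(t(k, q), k)
The variable takes the whole remainder — replace the entire application.
Result:  k ∘ p

Answer: k ∘ p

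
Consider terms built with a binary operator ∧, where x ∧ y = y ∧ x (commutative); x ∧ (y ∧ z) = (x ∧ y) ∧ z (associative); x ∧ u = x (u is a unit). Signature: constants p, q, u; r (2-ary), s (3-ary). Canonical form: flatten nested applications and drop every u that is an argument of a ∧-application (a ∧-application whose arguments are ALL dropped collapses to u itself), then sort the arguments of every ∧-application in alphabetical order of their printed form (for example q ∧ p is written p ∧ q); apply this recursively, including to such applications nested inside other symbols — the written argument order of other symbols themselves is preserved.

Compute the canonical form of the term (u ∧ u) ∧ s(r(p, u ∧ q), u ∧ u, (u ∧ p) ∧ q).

Merge nested applications:  u ∧ u ∧ s(r(p, u ∧ q), u ∧ u, (u ∧ p) ∧ q)
Simplify inside:  s(r(p, u ∧ q), u ∧ u, (u ∧ p) ∧ q)  →  s(r(p, q), u, p ∧ q)
Units out:  drop u (×2)
Sort arguments:  s(r(p, q), u, p ∧ q)

Answer: s(r(p, q), u, p ∧ q)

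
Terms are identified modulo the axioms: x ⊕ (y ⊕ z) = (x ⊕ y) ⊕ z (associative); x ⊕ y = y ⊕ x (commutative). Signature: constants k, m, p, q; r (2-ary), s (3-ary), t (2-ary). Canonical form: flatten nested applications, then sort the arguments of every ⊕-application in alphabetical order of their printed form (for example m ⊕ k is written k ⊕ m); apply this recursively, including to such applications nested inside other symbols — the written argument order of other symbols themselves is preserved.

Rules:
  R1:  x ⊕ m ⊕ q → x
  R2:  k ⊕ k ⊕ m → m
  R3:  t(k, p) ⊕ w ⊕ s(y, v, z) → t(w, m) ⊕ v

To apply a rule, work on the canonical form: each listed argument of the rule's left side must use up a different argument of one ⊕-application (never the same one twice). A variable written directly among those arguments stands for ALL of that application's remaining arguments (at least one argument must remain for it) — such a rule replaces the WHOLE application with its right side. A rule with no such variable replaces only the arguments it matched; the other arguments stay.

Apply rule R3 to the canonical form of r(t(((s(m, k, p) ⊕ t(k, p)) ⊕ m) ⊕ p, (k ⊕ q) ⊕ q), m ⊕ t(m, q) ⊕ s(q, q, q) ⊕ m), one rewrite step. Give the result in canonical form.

Answer: r(t(k ⊕ t(m ⊕ p, m), k ⊕ q ⊕ q), m ⊕ m ⊕ s(q, q, q) ⊕ t(m, q))

Derivation:
Canonical form:  r(t(m ⊕ p ⊕ s(m, k, p) ⊕ t(k, p), k ⊕ q ⊕ q), m ⊕ m ⊕ s(q, q, q) ⊕ t(m, q))
Apply R3:  consuming s(m, k, p), t(k, p);  v := k, w := m ⊕ p, y := m, z := p
The extension variable absorbs all remaining arguments, so the whole application is rewritten.
Giving:  r(t(k ⊕ t(m ⊕ p, m), k ⊕ q ⊕ q), m ⊕ m ⊕ s(q, q, q) ⊕ t(m, q))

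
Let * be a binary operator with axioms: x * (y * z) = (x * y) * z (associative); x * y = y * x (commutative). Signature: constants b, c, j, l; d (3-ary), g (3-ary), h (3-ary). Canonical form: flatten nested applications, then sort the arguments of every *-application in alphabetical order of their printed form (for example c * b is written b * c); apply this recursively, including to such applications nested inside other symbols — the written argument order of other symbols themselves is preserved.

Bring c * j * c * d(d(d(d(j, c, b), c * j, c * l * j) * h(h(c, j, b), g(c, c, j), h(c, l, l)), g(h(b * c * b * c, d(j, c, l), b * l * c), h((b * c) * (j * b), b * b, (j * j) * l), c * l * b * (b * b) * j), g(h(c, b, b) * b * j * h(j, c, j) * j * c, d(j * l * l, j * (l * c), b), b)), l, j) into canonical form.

Simplify inside:  d(d(d(d(j, c, b), c * j, c * l * j) * h(h(c, j, b), g(c, c, j), h(c, l, l)), g(h(b * c * b * c, d(j, c, l), b * l * c), h((b * c) * (j * b), b * b, (j * j) * l), c * l * b * (b * b) * j), g(h(c, b, b) * b * j * h(j, c, j) * j * c, d(j * l * l, j * (l * c), b), b)), l, j)  →  d(d(d(d(j, c, b), c * j, c * j * l) * h(h(c, j, b), g(c, c, j), h(c, l, l)), g(h(b * b * c * c, d(j, c, l), b * c * l), h(b * b * c * j, b * b, j * j * l), b * b * b * c * j * l), g(b * c * h(c, b, b) * h(j, c, j) * j * j, d(j * l * l, c * j * l, b), b)), l, j)
Order the arguments:  c * c * d(d(d(d(j, c, b), c * j, c * j * l) * h(h(c, j, b), g(c, c, j), h(c, l, l)), g(h(b * b * c * c, d(j, c, l), b * c * l), h(b * b * c * j, b * b, j * j * l), b * b * b * c * j * l), g(b * c * h(c, b, b) * h(j, c, j) * j * j, d(j * l * l, c * j * l, b), b)), l, j) * j

Answer: c * c * d(d(d(d(j, c, b), c * j, c * j * l) * h(h(c, j, b), g(c, c, j), h(c, l, l)), g(h(b * b * c * c, d(j, c, l), b * c * l), h(b * b * c * j, b * b, j * j * l), b * b * b * c * j * l), g(b * c * h(c, b, b) * h(j, c, j) * j * j, d(j * l * l, c * j * l, b), b)), l, j) * j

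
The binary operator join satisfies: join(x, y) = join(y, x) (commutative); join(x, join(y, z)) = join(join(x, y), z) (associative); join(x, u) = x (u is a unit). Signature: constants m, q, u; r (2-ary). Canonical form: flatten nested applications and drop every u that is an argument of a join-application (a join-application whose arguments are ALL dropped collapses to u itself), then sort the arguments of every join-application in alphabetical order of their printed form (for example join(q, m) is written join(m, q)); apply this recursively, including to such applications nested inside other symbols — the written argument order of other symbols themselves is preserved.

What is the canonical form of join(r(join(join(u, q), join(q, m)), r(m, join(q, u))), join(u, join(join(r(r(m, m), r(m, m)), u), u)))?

Merge nested applications:  join(r(join(join(u, q), join(q, m)), r(m, join(q, u))), u, r(r(m, m), r(m, m)), u, u)
Simplify inside:  r(join(join(u, q), join(q, m)), r(m, join(q, u)))  →  r(join(m, q, q), r(m, q))
Unit:  drop u (×3)
Sort arguments:  join(r(join(m, q, q), r(m, q)), r(r(m, m), r(m, m)))

Answer: join(r(join(m, q, q), r(m, q)), r(r(m, m), r(m, m)))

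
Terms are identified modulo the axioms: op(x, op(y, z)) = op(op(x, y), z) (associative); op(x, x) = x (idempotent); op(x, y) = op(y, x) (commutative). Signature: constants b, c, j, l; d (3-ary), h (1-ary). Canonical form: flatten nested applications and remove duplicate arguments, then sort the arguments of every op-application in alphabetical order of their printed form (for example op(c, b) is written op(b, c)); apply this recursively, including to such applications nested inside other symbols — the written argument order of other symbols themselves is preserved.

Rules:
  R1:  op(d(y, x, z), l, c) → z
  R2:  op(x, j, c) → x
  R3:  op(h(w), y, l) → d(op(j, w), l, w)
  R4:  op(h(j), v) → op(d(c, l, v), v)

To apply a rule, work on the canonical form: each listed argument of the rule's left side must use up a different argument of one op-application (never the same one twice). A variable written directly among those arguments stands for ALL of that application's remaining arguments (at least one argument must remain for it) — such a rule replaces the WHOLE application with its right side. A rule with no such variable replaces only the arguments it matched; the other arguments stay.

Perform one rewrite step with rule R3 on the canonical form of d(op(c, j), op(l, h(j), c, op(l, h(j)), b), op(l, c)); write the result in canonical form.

Canonical form:  d(op(c, j), op(b, c, h(j), l), op(c, l))
Match R3:  consume h(j), l;  w := j, y := op(b, c)
Every leftover argument binds to the variable; the entire application is replaced.
Giving:  d(op(c, j), d(j, l, j), op(c, l))

Answer: d(op(c, j), d(j, l, j), op(c, l))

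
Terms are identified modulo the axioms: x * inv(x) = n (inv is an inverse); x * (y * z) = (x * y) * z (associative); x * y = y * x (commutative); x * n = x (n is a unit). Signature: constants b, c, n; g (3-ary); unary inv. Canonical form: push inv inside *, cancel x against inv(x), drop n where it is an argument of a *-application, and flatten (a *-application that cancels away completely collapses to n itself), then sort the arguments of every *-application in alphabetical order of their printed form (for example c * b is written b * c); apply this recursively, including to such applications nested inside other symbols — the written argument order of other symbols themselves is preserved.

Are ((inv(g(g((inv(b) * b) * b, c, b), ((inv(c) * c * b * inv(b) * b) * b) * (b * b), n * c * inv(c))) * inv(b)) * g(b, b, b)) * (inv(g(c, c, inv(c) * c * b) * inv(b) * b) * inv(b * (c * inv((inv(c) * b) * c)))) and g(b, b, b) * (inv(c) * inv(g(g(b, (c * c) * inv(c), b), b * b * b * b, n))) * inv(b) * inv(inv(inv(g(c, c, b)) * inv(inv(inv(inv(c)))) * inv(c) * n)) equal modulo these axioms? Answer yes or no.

Left:  ((inv(g(g((inv(b) * b) * b, c, b), ((inv(c) * c * b * inv(b) * b) * b) * (b * b), n * c * inv(c))) * inv(b)) * g(b, b, b)) * (inv(g(c, c, inv(c) * c * b) * inv(b) * b) * inv(b * (c * inv((inv(c) * b) * c))))
  Push inv inside:  distribute inv over * and collapse double inv
  Collect:  inv(g(g(b, c, b), b * b * b * b, n)) * inv(b) * g(b, b, b) * inv(g(c, c, b)) * inv(c)
  Sort:  g(b, b, b) * inv(b) * inv(c) * inv(g(c, c, b)) * inv(g(g(b, c, b), b * b * b * b, n))
Right:  g(b, b, b) * (inv(c) * inv(g(g(b, (c * c) * inv(c), b), b * b * b * b, n))) * inv(b) * inv(inv(inv(g(c, c, b)) * inv(inv(inv(inv(c)))) * inv(c) * n))
  Push inv inside:  distribute inv over * and collapse double inv
  Collect terms:  g(b, b, b) * inv(c) * inv(g(g(b, c, b), b * b * b * b, n)) * inv(b) * inv(g(c, c, b))
  Sort:  g(b, b, b) * inv(b) * inv(c) * inv(g(c, c, b)) * inv(g(g(b, c, b), b * b * b * b, n))

Answer: yes — both canonical forms are g(b, b, b) * inv(b) * inv(c) * inv(g(c, c, b)) * inv(g(g(b, c, b), b * b * b * b, n))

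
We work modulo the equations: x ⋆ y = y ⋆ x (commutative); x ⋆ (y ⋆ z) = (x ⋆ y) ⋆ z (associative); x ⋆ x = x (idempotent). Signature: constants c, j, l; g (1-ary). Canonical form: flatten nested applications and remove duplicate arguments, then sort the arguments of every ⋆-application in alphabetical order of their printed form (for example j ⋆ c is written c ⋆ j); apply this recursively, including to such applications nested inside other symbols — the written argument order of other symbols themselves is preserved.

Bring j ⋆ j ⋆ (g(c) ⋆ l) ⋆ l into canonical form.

Answer: g(c) ⋆ j ⋆ l

Derivation:
Un-nest:  j ⋆ j ⋆ g(c) ⋆ l ⋆ l
Drop duplicates:  drop duplicate j, l
Sort arguments:  g(c) ⋆ j ⋆ l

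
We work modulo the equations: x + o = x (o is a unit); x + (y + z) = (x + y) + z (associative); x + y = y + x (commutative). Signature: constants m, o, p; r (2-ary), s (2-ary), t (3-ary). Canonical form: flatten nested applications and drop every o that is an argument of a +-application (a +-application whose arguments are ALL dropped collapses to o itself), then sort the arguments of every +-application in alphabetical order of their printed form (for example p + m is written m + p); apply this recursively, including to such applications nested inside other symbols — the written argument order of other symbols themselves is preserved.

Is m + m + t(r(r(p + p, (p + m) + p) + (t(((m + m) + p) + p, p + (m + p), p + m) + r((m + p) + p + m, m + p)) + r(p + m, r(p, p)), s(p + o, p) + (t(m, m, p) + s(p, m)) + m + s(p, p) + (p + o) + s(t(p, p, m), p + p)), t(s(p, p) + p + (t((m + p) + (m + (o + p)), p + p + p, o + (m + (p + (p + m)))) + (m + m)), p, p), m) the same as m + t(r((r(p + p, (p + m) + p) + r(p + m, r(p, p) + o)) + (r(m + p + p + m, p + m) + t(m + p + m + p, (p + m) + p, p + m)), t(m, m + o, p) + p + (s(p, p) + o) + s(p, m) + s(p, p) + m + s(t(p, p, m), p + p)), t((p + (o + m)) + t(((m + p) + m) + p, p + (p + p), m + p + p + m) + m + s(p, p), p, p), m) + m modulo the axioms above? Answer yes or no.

Answer: yes — both canonical forms are m + m + t(r(r(m + m + p + p, m + p) + r(m + p, r(p, p)) + r(p + p, m + p + p) + t(m + m + p + p, m + p + p, m + p), m + p + s(p, m) + s(p, p) + s(p, p) + s(t(p, p, m), p + p) + t(m, m, p)), t(m + m + p + s(p, p) + t(m + m + p + p, p + p + p, m + m + p + p), p, p), m)

Derivation:
Left:  m + m + t(r(r(p + p, (p + m) + p) + (t(((m + m) + p) + p, p + (m + p), p + m) + r((m + p) + p + m, m + p)) + r(p + m, r(p, p)), s(p + o, p) + (t(m, m, p) + s(p, m)) + m + s(p, p) + (p + o) + s(t(p, p, m), p + p)), t(s(p, p) + p + (t((m + p) + (m + (o + p)), p + p + p, o + (m + (p + (p + m)))) + (m + m)), p, p), m)
  Inside:  t(r(r(p + p, (p + m) + p) + (t(((m + m) + p) + p, p + (m + p), p + m) + r((m + p) + p + m, m + p)) + r(p + m, r(p, p)), s(p + o, p) + (t(m, m, p) + s(p, m)) + m + s(p, p) + (p + o) + s(t(p, p, m), p + p)), t(s(p, p) + p + (t((m + p) + (m + (o + p)), p + p + p, o + (m + (p + (p + m)))) + (m + m)), p, p), m)  →  t(r(r(m + m + p + p, m + p) + r(m + p, r(p, p)) + r(p + p, m + p + p) + t(m + m + p + p, m + p + p, m + p), m + p + s(p, m) + s(p, p) + s(p, p) + s(t(p, p, m), p + p) + t(m, m, p)), t(m + m + p + s(p, p) + t(m + m + p + p, p + p + p, m + m + p + p), p, p), m)
  Sort:  m + m + t(r(r(m + m + p + p, m + p) + r(m + p, r(p, p)) + r(p + p, m + p + p) + t(m + m + p + p, m + p + p, m + p), m + p + s(p, m) + s(p, p) + s(p, p) + s(t(p, p, m), p + p) + t(m, m, p)), t(m + m + p + s(p, p) + t(m + m + p + p, p + p + p, m + m + p + p), p, p), m)
Right:  m + t(r((r(p + p, (p + m) + p) + r(p + m, r(p, p) + o)) + (r(m + p + p + m, p + m) + t(m + p + m + p, (p + m) + p, p + m)), t(m, m + o, p) + p + (s(p, p) + o) + s(p, m) + s(p, p) + m + s(t(p, p, m), p + p)), t((p + (o + m)) + t(((m + p) + m) + p, p + (p + p), m + p + p + m) + m + s(p, p), p, p), m) + m
  Simplify inside:  t(r((r(p + p, (p + m) + p) + r(p + m, r(p, p) + o)) + (r(m + p + p + m, p + m) + t(m + p + m + p, (p + m) + p, p + m)), t(m, m + o, p) + p + (s(p, p) + o) + s(p, m) + s(p, p) + m + s(t(p, p, m), p + p)), t((p + (o + m)) + t(((m + p) + m) + p, p + (p + p), m + p + p + m) + m + s(p, p), p, p), m)  →  t(r(r(m + m + p + p, m + p) + r(m + p, r(p, p)) + r(p + p, m + p + p) + t(m + m + p + p, m + p + p, m + p), m + p + s(p, m) + s(p, p) + s(p, p) + s(t(p, p, m), p + p) + t(m, m, p)), t(m + m + p + s(p, p) + t(m + m + p + p, p + p + p, m + m + p + p), p, p), m)
  Order the arguments:  m + m + t(r(r(m + m + p + p, m + p) + r(m + p, r(p, p)) + r(p + p, m + p + p) + t(m + m + p + p, m + p + p, m + p), m + p + s(p, m) + s(p, p) + s(p, p) + s(t(p, p, m), p + p) + t(m, m, p)), t(m + m + p + s(p, p) + t(m + m + p + p, p + p + p, m + m + p + p), p, p), m)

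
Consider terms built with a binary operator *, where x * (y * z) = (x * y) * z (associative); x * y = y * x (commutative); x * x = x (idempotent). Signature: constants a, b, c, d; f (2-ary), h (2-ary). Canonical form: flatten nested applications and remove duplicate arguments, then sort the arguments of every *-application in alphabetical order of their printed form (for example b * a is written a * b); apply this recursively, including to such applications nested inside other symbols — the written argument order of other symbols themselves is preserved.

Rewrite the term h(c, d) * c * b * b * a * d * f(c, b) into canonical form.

Idempotence:  drop duplicate b
Sort:  a * b * c * d * f(c, b) * h(c, d)

Answer: a * b * c * d * f(c, b) * h(c, d)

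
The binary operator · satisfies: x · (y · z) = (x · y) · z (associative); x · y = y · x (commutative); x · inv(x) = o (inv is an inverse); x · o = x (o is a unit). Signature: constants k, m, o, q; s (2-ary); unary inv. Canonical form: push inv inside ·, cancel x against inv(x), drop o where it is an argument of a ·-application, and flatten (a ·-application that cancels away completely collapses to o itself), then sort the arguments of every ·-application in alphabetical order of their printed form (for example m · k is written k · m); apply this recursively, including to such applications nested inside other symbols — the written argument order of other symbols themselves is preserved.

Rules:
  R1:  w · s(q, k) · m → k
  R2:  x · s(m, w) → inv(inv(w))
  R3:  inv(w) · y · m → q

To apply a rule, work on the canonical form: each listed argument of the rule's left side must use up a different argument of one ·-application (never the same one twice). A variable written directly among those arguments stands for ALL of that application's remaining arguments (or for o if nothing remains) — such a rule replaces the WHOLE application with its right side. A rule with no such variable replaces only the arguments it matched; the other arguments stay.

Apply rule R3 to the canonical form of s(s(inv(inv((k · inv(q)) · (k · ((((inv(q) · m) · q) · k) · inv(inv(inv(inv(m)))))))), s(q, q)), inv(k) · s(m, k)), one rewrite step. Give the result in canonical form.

Answer: s(s(q, s(q, q)), inv(k) · s(m, k))

Derivation:
Canonical form:  s(s(inv(q) · k · k · k · m · m, s(q, q)), inv(k) · s(m, k))
R3 matches:  uses inv(q), m;  w := q, y := k · k · k · m
Every leftover argument binds to the variable; the entire application is replaced.
New term:  s(s(q, s(q, q)), inv(k) · s(m, k))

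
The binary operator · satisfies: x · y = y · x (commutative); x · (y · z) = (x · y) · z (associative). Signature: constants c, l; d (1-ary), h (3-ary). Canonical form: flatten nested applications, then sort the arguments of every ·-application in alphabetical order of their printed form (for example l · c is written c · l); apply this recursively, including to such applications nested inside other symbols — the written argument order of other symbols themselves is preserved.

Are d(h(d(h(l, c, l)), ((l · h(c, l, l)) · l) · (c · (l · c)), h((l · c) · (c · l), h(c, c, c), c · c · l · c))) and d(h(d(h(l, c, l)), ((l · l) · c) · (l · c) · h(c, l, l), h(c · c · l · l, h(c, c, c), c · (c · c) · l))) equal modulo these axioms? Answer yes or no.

Left:  d(h(d(h(l, c, l)), ((l · h(c, l, l)) · l) · (c · (l · c)), h((l · c) · (c · l), h(c, c, c), c · c · l · c)))
  Descend into:  ((l · h(c, l, l)) · l) · (c · (l · c))
  Merge nested applications:  l · h(c, l, l) · l · c · l · c
  Sort:  c · c · h(c, l, l) · l · l · l
  Rebuild:  d(h(d(h(l, c, l)), c · c · h(c, l, l) · l · l · l, h(c · c · l · l, h(c, c, c), c · c · c · l)))
Right:  d(h(d(h(l, c, l)), ((l · l) · c) · (l · c) · h(c, l, l), h(c · c · l · l, h(c, c, c), c · (c · c) · l)))
  Descend into:  ((l · l) · c) · (l · c) · h(c, l, l)
  Flatten:  l · l · c · l · c · h(c, l, l)
  Order the arguments:  c · c · h(c, l, l) · l · l · l
  Put back:  d(h(d(h(l, c, l)), c · c · h(c, l, l) · l · l · l, h(c · c · l · l, h(c, c, c), c · c · c · l)))

Answer: yes — both canonical forms are d(h(d(h(l, c, l)), c · c · h(c, l, l) · l · l · l, h(c · c · l · l, h(c, c, c), c · c · c · l)))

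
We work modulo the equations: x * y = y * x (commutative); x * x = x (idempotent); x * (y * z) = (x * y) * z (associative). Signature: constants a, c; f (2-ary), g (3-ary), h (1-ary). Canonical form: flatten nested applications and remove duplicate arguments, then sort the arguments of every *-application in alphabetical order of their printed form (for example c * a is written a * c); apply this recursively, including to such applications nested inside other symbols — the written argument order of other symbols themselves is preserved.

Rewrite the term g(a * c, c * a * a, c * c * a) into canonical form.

Answer: g(a * c, a * c, a * c)

Derivation:
Work inside:  c * c * a
Drop duplicates:  drop duplicate c
Sort:  a * c
Rebuild:  g(a * c, a * c, a * c)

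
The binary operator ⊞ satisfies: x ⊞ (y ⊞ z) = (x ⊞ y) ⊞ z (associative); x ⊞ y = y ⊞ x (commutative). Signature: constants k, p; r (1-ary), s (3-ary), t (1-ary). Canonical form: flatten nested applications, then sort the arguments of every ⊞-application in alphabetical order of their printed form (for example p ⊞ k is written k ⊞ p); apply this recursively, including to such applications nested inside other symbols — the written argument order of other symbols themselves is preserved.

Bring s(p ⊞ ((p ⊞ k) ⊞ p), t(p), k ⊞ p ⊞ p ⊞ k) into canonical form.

Work inside:  p ⊞ ((p ⊞ k) ⊞ p)
Merge nested applications:  p ⊞ p ⊞ k ⊞ p
Order the arguments:  k ⊞ p ⊞ p ⊞ p
Put back:  s(k ⊞ p ⊞ p ⊞ p, t(p), k ⊞ k ⊞ p ⊞ p)

Answer: s(k ⊞ p ⊞ p ⊞ p, t(p), k ⊞ k ⊞ p ⊞ p)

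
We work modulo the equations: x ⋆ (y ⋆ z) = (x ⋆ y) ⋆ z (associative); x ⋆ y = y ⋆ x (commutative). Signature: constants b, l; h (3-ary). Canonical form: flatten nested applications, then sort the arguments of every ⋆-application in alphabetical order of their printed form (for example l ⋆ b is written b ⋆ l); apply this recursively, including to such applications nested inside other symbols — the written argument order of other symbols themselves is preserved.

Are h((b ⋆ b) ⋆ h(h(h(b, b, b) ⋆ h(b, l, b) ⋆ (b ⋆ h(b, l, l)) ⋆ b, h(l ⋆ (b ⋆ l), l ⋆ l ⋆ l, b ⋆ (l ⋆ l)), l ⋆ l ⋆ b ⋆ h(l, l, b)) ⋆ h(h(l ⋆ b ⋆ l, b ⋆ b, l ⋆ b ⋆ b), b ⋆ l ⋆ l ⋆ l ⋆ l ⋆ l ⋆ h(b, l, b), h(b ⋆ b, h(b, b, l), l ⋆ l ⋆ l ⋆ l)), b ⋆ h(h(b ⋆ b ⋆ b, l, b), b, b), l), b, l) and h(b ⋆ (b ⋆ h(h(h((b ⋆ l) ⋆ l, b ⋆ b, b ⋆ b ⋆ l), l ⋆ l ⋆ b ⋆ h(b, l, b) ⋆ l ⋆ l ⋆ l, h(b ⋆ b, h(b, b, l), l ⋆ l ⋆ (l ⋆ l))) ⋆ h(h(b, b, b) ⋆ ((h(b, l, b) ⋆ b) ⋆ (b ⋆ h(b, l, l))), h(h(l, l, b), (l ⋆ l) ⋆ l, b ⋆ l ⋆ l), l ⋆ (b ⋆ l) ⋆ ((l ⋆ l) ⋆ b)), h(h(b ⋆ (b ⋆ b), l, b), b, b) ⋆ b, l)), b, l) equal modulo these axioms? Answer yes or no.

Left:  h((b ⋆ b) ⋆ h(h(h(b, b, b) ⋆ h(b, l, b) ⋆ (b ⋆ h(b, l, l)) ⋆ b, h(l ⋆ (b ⋆ l), l ⋆ l ⋆ l, b ⋆ (l ⋆ l)), l ⋆ l ⋆ b ⋆ h(l, l, b)) ⋆ h(h(l ⋆ b ⋆ l, b ⋆ b, l ⋆ b ⋆ b), b ⋆ l ⋆ l ⋆ l ⋆ l ⋆ l ⋆ h(b, l, b), h(b ⋆ b, h(b, b, l), l ⋆ l ⋆ l ⋆ l)), b ⋆ h(h(b ⋆ b ⋆ b, l, b), b, b), l), b, l)
  Focus inside:  (b ⋆ b) ⋆ h(h(h(b, b, b) ⋆ h(b, l, b) ⋆ (b ⋆ h(b, l, l)) ⋆ b, h(l ⋆ (b ⋆ l), l ⋆ l ⋆ l, b ⋆ (l ⋆ l)), l ⋆ l ⋆ b ⋆ h(l, l, b)) ⋆ h(h(l ⋆ b ⋆ l, b ⋆ b, l ⋆ b ⋆ b), b ⋆ l ⋆ l ⋆ l ⋆ l ⋆ l ⋆ h(b, l, b), h(b ⋆ b, h(b, b, l), l ⋆ l ⋆ l ⋆ l)), b ⋆ h(h(b ⋆ b ⋆ b, l, b), b, b), l)
  Merge nested applications:  b ⋆ b ⋆ h(h(h(b, b, b) ⋆ h(b, l, b) ⋆ (b ⋆ h(b, l, l)) ⋆ b, h(l ⋆ (b ⋆ l), l ⋆ l ⋆ l, b ⋆ (l ⋆ l)), l ⋆ l ⋆ b ⋆ h(l, l, b)) ⋆ h(h(l ⋆ b ⋆ l, b ⋆ b, l ⋆ b ⋆ b), b ⋆ l ⋆ l ⋆ l ⋆ l ⋆ l ⋆ h(b, l, b), h(b ⋆ b, h(b, b, l), l ⋆ l ⋆ l ⋆ l)), b ⋆ h(h(b ⋆ b ⋆ b, l, b), b, b), l)
  Inside:  h(h(h(b, b, b) ⋆ h(b, l, b) ⋆ (b ⋆ h(b, l, l)) ⋆ b, h(l ⋆ (b ⋆ l), l ⋆ l ⋆ l, b ⋆ (l ⋆ l)), l ⋆ l ⋆ b ⋆ h(l, l, b)) ⋆ h(h(l ⋆ b ⋆ l, b ⋆ b, l ⋆ b ⋆ b), b ⋆ l ⋆ l ⋆ l ⋆ l ⋆ l ⋆ h(b, l, b), h(b ⋆ b, h(b, b, l), l ⋆ l ⋆ l ⋆ l)), b ⋆ h(h(b ⋆ b ⋆ b, l, b), b, b), l)  →  h(h(b ⋆ b ⋆ h(b, b, b) ⋆ h(b, l, b) ⋆ h(b, l, l), h(b ⋆ l ⋆ l, l ⋆ l ⋆ l, b ⋆ l ⋆ l), b ⋆ h(l, l, b) ⋆ l ⋆ l) ⋆ h(h(b ⋆ l ⋆ l, b ⋆ b, b ⋆ b ⋆ l), b ⋆ h(b, l, b) ⋆ l ⋆ l ⋆ l ⋆ l ⋆ l, h(b ⋆ b, h(b, b, l), l ⋆ l ⋆ l ⋆ l)), b ⋆ h(h(b ⋆ b ⋆ b, l, b), b, b), l)
  Sort:  b ⋆ b ⋆ h(h(b ⋆ b ⋆ h(b, b, b) ⋆ h(b, l, b) ⋆ h(b, l, l), h(b ⋆ l ⋆ l, l ⋆ l ⋆ l, b ⋆ l ⋆ l), b ⋆ h(l, l, b) ⋆ l ⋆ l) ⋆ h(h(b ⋆ l ⋆ l, b ⋆ b, b ⋆ b ⋆ l), b ⋆ h(b, l, b) ⋆ l ⋆ l ⋆ l ⋆ l ⋆ l, h(b ⋆ b, h(b, b, l), l ⋆ l ⋆ l ⋆ l)), b ⋆ h(h(b ⋆ b ⋆ b, l, b), b, b), l)
  Reassemble:  h(b ⋆ b ⋆ h(h(b ⋆ b ⋆ h(b, b, b) ⋆ h(b, l, b) ⋆ h(b, l, l), h(b ⋆ l ⋆ l, l ⋆ l ⋆ l, b ⋆ l ⋆ l), b ⋆ h(l, l, b) ⋆ l ⋆ l) ⋆ h(h(b ⋆ l ⋆ l, b ⋆ b, b ⋆ b ⋆ l), b ⋆ h(b, l, b) ⋆ l ⋆ l ⋆ l ⋆ l ⋆ l, h(b ⋆ b, h(b, b, l), l ⋆ l ⋆ l ⋆ l)), b ⋆ h(h(b ⋆ b ⋆ b, l, b), b, b), l), b, l)
Right:  h(b ⋆ (b ⋆ h(h(h((b ⋆ l) ⋆ l, b ⋆ b, b ⋆ b ⋆ l), l ⋆ l ⋆ b ⋆ h(b, l, b) ⋆ l ⋆ l ⋆ l, h(b ⋆ b, h(b, b, l), l ⋆ l ⋆ (l ⋆ l))) ⋆ h(h(b, b, b) ⋆ ((h(b, l, b) ⋆ b) ⋆ (b ⋆ h(b, l, l))), h(h(l, l, b), (l ⋆ l) ⋆ l, b ⋆ l ⋆ l), l ⋆ (b ⋆ l) ⋆ ((l ⋆ l) ⋆ b)), h(h(b ⋆ (b ⋆ b), l, b), b, b) ⋆ b, l)), b, l)
  Focus inside:  b ⋆ (b ⋆ h(h(h((b ⋆ l) ⋆ l, b ⋆ b, b ⋆ b ⋆ l), l ⋆ l ⋆ b ⋆ h(b, l, b) ⋆ l ⋆ l ⋆ l, h(b ⋆ b, h(b, b, l), l ⋆ l ⋆ (l ⋆ l))) ⋆ h(h(b, b, b) ⋆ ((h(b, l, b) ⋆ b) ⋆ (b ⋆ h(b, l, l))), h(h(l, l, b), (l ⋆ l) ⋆ l, b ⋆ l ⋆ l), l ⋆ (b ⋆ l) ⋆ ((l ⋆ l) ⋆ b)), h(h(b ⋆ (b ⋆ b), l, b), b, b) ⋆ b, l))
  Flatten:  b ⋆ b ⋆ h(h(h((b ⋆ l) ⋆ l, b ⋆ b, b ⋆ b ⋆ l), l ⋆ l ⋆ b ⋆ h(b, l, b) ⋆ l ⋆ l ⋆ l, h(b ⋆ b, h(b, b, l), l ⋆ l ⋆ (l ⋆ l))) ⋆ h(h(b, b, b) ⋆ ((h(b, l, b) ⋆ b) ⋆ (b ⋆ h(b, l, l))), h(h(l, l, b), (l ⋆ l) ⋆ l, b ⋆ l ⋆ l), l ⋆ (b ⋆ l) ⋆ ((l ⋆ l) ⋆ b)), h(h(b ⋆ (b ⋆ b), l, b), b, b) ⋆ b, l)
  Simplify inside:  h(h(h((b ⋆ l) ⋆ l, b ⋆ b, b ⋆ b ⋆ l), l ⋆ l ⋆ b ⋆ h(b, l, b) ⋆ l ⋆ l ⋆ l, h(b ⋆ b, h(b, b, l), l ⋆ l ⋆ (l ⋆ l))) ⋆ h(h(b, b, b) ⋆ ((h(b, l, b) ⋆ b) ⋆ (b ⋆ h(b, l, l))), h(h(l, l, b), (l ⋆ l) ⋆ l, b ⋆ l ⋆ l), l ⋆ (b ⋆ l) ⋆ ((l ⋆ l) ⋆ b)), h(h(b ⋆ (b ⋆ b), l, b), b, b) ⋆ b, l)  →  h(h(b ⋆ b ⋆ h(b, b, b) ⋆ h(b, l, b) ⋆ h(b, l, l), h(h(l, l, b), l ⋆ l ⋆ l, b ⋆ l ⋆ l), b ⋆ b ⋆ l ⋆ l ⋆ l ⋆ l) ⋆ h(h(b ⋆ l ⋆ l, b ⋆ b, b ⋆ b ⋆ l), b ⋆ h(b, l, b) ⋆ l ⋆ l ⋆ l ⋆ l ⋆ l, h(b ⋆ b, h(b, b, l), l ⋆ l ⋆ l ⋆ l)), b ⋆ h(h(b ⋆ b ⋆ b, l, b), b, b), l)
  Sort arguments:  b ⋆ b ⋆ h(h(b ⋆ b ⋆ h(b, b, b) ⋆ h(b, l, b) ⋆ h(b, l, l), h(h(l, l, b), l ⋆ l ⋆ l, b ⋆ l ⋆ l), b ⋆ b ⋆ l ⋆ l ⋆ l ⋆ l) ⋆ h(h(b ⋆ l ⋆ l, b ⋆ b, b ⋆ b ⋆ l), b ⋆ h(b, l, b) ⋆ l ⋆ l ⋆ l ⋆ l ⋆ l, h(b ⋆ b, h(b, b, l), l ⋆ l ⋆ l ⋆ l)), b ⋆ h(h(b ⋆ b ⋆ b, l, b), b, b), l)
  Put back:  h(b ⋆ b ⋆ h(h(b ⋆ b ⋆ h(b, b, b) ⋆ h(b, l, b) ⋆ h(b, l, l), h(h(l, l, b), l ⋆ l ⋆ l, b ⋆ l ⋆ l), b ⋆ b ⋆ l ⋆ l ⋆ l ⋆ l) ⋆ h(h(b ⋆ l ⋆ l, b ⋆ b, b ⋆ b ⋆ l), b ⋆ h(b, l, b) ⋆ l ⋆ l ⋆ l ⋆ l ⋆ l, h(b ⋆ b, h(b, b, l), l ⋆ l ⋆ l ⋆ l)), b ⋆ h(h(b ⋆ b ⋆ b, l, b), b, b), l), b, l)

Answer: no — h(b ⋆ b ⋆ h(h(b ⋆ b ⋆ h(b, b, b) ⋆ h(b, l, b) ⋆ h(b, l, l), h(b ⋆ l ⋆ l, l ⋆ l ⋆ l, b ⋆ l ⋆ l), b ⋆ h(l, l, b) ⋆ l ⋆ l) ⋆ h(h(b ⋆ l ⋆ l, b ⋆ b, b ⋆ b ⋆ l), b ⋆ h(b, l, b) ⋆ l ⋆ l ⋆ l ⋆ l ⋆ l, h(b ⋆ b, h(b, b, l), l ⋆ l ⋆ l ⋆ l)), b ⋆ h(h(b ⋆ b ⋆ b, l, b), b, b), l), b, l) vs h(b ⋆ b ⋆ h(h(b ⋆ b ⋆ h(b, b, b) ⋆ h(b, l, b) ⋆ h(b, l, l), h(h(l, l, b), l ⋆ l ⋆ l, b ⋆ l ⋆ l), b ⋆ b ⋆ l ⋆ l ⋆ l ⋆ l) ⋆ h(h(b ⋆ l ⋆ l, b ⋆ b, b ⋆ b ⋆ l), b ⋆ h(b, l, b) ⋆ l ⋆ l ⋆ l ⋆ l ⋆ l, h(b ⋆ b, h(b, b, l), l ⋆ l ⋆ l ⋆ l)), b ⋆ h(h(b ⋆ b ⋆ b, l, b), b, b), l), b, l)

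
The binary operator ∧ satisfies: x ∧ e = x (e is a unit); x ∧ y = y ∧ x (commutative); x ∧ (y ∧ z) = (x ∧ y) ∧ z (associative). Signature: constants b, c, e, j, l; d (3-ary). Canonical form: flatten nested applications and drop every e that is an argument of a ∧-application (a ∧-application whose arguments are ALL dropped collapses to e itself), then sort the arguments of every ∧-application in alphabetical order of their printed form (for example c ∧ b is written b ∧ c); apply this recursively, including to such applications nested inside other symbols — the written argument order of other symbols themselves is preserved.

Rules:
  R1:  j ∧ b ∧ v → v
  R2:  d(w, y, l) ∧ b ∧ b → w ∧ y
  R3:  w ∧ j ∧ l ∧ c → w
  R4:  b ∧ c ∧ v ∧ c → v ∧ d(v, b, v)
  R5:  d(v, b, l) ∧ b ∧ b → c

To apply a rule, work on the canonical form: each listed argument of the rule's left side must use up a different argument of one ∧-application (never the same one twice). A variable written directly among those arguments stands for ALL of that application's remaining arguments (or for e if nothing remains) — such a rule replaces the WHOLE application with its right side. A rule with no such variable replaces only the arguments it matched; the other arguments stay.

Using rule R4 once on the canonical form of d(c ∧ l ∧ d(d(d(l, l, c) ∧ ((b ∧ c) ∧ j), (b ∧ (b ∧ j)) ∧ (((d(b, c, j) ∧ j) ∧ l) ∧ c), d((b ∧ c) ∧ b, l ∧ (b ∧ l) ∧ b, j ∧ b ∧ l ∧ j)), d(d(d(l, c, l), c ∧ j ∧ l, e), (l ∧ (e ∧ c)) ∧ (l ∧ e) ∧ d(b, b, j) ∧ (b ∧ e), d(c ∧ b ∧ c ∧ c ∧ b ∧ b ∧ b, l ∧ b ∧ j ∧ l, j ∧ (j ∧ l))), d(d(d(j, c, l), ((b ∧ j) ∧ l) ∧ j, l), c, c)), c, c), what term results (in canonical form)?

Answer: d(c ∧ d(d(b ∧ c ∧ d(l, l, c) ∧ j, b ∧ b ∧ c ∧ d(b, c, j) ∧ j ∧ j ∧ l, d(b ∧ b ∧ c, b ∧ b ∧ l ∧ l, b ∧ j ∧ j ∧ l)), d(d(d(l, c, l), c ∧ j ∧ l, e), b ∧ c ∧ d(b, b, j) ∧ l ∧ l, d(b ∧ b ∧ b ∧ c ∧ d(b ∧ b ∧ b ∧ c, b, b ∧ b ∧ b ∧ c), b ∧ j ∧ l ∧ l, j ∧ j ∧ l)), d(d(d(j, c, l), b ∧ j ∧ j ∧ l, l), c, c)) ∧ l, c, c)

Derivation:
Canonical form:  d(c ∧ d(d(b ∧ c ∧ d(l, l, c) ∧ j, b ∧ b ∧ c ∧ d(b, c, j) ∧ j ∧ j ∧ l, d(b ∧ b ∧ c, b ∧ b ∧ l ∧ l, b ∧ j ∧ j ∧ l)), d(d(d(l, c, l), c ∧ j ∧ l, e), b ∧ c ∧ d(b, b, j) ∧ l ∧ l, d(b ∧ b ∧ b ∧ b ∧ c ∧ c ∧ c, b ∧ j ∧ l ∧ l, j ∧ j ∧ l)), d(d(d(j, c, l), b ∧ j ∧ j ∧ l, l), c, c)) ∧ l, c, c)
Apply R4:  consuming b, c, c;  v := b ∧ b ∧ b ∧ c
Every leftover argument binds to the variable; the entire application is replaced.
New term:  d(c ∧ d(d(b ∧ c ∧ d(l, l, c) ∧ j, b ∧ b ∧ c ∧ d(b, c, j) ∧ j ∧ j ∧ l, d(b ∧ b ∧ c, b ∧ b ∧ l ∧ l, b ∧ j ∧ j ∧ l)), d(d(d(l, c, l), c ∧ j ∧ l, e), b ∧ c ∧ d(b, b, j) ∧ l ∧ l, d(b ∧ b ∧ b ∧ c ∧ d(b ∧ b ∧ b ∧ c, b, b ∧ b ∧ b ∧ c), b ∧ j ∧ l ∧ l, j ∧ j ∧ l)), d(d(d(j, c, l), b ∧ j ∧ j ∧ l, l), c, c)) ∧ l, c, c)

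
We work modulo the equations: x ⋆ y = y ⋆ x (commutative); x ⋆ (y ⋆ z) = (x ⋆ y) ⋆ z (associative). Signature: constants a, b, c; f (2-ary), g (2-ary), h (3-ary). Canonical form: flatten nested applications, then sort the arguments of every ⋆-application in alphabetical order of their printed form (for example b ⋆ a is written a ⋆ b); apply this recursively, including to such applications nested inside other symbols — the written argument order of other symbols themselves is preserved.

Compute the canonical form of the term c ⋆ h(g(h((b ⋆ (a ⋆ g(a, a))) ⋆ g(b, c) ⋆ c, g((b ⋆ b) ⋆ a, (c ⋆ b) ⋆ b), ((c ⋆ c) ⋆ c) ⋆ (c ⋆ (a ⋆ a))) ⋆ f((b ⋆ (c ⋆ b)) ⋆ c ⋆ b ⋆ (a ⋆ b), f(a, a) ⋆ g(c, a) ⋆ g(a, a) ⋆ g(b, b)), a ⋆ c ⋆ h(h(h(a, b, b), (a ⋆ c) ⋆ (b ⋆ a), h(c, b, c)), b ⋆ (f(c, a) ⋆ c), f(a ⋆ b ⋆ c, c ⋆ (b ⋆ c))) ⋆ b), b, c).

Canonicalize subterm:  h(g(h((b ⋆ (a ⋆ g(a, a))) ⋆ g(b, c) ⋆ c, g((b ⋆ b) ⋆ a, (c ⋆ b) ⋆ b), ((c ⋆ c) ⋆ c) ⋆ (c ⋆ (a ⋆ a))) ⋆ f((b ⋆ (c ⋆ b)) ⋆ c ⋆ b ⋆ (a ⋆ b), f(a, a) ⋆ g(c, a) ⋆ g(a, a) ⋆ g(b, b)), a ⋆ c ⋆ h(h(h(a, b, b), (a ⋆ c) ⋆ (b ⋆ a), h(c, b, c)), b ⋆ (f(c, a) ⋆ c), f(a ⋆ b ⋆ c, c ⋆ (b ⋆ c))) ⋆ b), b, c)  →  h(g(f(a ⋆ b ⋆ b ⋆ b ⋆ b ⋆ c ⋆ c, f(a, a) ⋆ g(a, a) ⋆ g(b, b) ⋆ g(c, a)) ⋆ h(a ⋆ b ⋆ c ⋆ g(a, a) ⋆ g(b, c), g(a ⋆ b ⋆ b, b ⋆ b ⋆ c), a ⋆ a ⋆ c ⋆ c ⋆ c ⋆ c), a ⋆ b ⋆ c ⋆ h(h(h(a, b, b), a ⋆ a ⋆ b ⋆ c, h(c, b, c)), b ⋆ c ⋆ f(c, a), f(a ⋆ b ⋆ c, b ⋆ c ⋆ c))), b, c)
Order the arguments:  c ⋆ h(g(f(a ⋆ b ⋆ b ⋆ b ⋆ b ⋆ c ⋆ c, f(a, a) ⋆ g(a, a) ⋆ g(b, b) ⋆ g(c, a)) ⋆ h(a ⋆ b ⋆ c ⋆ g(a, a) ⋆ g(b, c), g(a ⋆ b ⋆ b, b ⋆ b ⋆ c), a ⋆ a ⋆ c ⋆ c ⋆ c ⋆ c), a ⋆ b ⋆ c ⋆ h(h(h(a, b, b), a ⋆ a ⋆ b ⋆ c, h(c, b, c)), b ⋆ c ⋆ f(c, a), f(a ⋆ b ⋆ c, b ⋆ c ⋆ c))), b, c)

Answer: c ⋆ h(g(f(a ⋆ b ⋆ b ⋆ b ⋆ b ⋆ c ⋆ c, f(a, a) ⋆ g(a, a) ⋆ g(b, b) ⋆ g(c, a)) ⋆ h(a ⋆ b ⋆ c ⋆ g(a, a) ⋆ g(b, c), g(a ⋆ b ⋆ b, b ⋆ b ⋆ c), a ⋆ a ⋆ c ⋆ c ⋆ c ⋆ c), a ⋆ b ⋆ c ⋆ h(h(h(a, b, b), a ⋆ a ⋆ b ⋆ c, h(c, b, c)), b ⋆ c ⋆ f(c, a), f(a ⋆ b ⋆ c, b ⋆ c ⋆ c))), b, c)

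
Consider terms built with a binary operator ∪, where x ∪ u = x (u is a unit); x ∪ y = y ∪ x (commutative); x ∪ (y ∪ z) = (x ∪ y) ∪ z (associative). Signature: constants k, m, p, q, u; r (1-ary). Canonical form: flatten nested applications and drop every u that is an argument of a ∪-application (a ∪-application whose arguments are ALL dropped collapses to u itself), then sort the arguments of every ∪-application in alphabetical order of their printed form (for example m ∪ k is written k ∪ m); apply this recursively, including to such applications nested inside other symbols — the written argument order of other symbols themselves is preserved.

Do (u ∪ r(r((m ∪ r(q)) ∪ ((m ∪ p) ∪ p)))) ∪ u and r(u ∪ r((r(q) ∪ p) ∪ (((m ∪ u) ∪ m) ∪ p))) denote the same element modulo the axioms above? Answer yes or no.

Left:  (u ∪ r(r((m ∪ r(q)) ∪ ((m ∪ p) ∪ p)))) ∪ u
  Merge nested applications:  u ∪ r(r((m ∪ r(q)) ∪ ((m ∪ p) ∪ p))) ∪ u
  Simplify inside:  r(r((m ∪ r(q)) ∪ ((m ∪ p) ∪ p)))  →  r(r(m ∪ m ∪ p ∪ p ∪ r(q)))
  Drop the unit:  drop u (×2)
  Order the arguments:  r(r(m ∪ m ∪ p ∪ p ∪ r(q)))
Right:  r(u ∪ r((r(q) ∪ p) ∪ (((m ∪ u) ∪ m) ∪ p)))
  Descend into:  u ∪ r((r(q) ∪ p) ∪ (((m ∪ u) ∪ m) ∪ p))
  Inside:  r((r(q) ∪ p) ∪ (((m ∪ u) ∪ m) ∪ p))  →  r(m ∪ m ∪ p ∪ p ∪ r(q))
  Drop the unit:  drop u
  Sort arguments:  r(m ∪ m ∪ p ∪ p ∪ r(q))
  Rebuild:  r(r(m ∪ m ∪ p ∪ p ∪ r(q)))

Answer: yes — both canonical forms are r(r(m ∪ m ∪ p ∪ p ∪ r(q)))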